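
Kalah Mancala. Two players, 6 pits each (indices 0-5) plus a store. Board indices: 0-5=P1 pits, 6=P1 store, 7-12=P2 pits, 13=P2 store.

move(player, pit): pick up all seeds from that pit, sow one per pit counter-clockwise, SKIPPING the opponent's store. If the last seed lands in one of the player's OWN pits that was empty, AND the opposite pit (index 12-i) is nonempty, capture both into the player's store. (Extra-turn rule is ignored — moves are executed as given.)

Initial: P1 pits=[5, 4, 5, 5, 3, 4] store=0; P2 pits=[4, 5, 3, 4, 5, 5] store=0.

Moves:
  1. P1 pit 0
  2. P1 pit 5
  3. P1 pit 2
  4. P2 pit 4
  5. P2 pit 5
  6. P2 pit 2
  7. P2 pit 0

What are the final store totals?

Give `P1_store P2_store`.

Answer: 2 4

Derivation:
Move 1: P1 pit0 -> P1=[0,5,6,6,4,5](0) P2=[4,5,3,4,5,5](0)
Move 2: P1 pit5 -> P1=[0,5,6,6,4,0](1) P2=[5,6,4,5,5,5](0)
Move 3: P1 pit2 -> P1=[0,5,0,7,5,1](2) P2=[6,7,4,5,5,5](0)
Move 4: P2 pit4 -> P1=[1,6,1,7,5,1](2) P2=[6,7,4,5,0,6](1)
Move 5: P2 pit5 -> P1=[2,7,2,8,6,1](2) P2=[6,7,4,5,0,0](2)
Move 6: P2 pit2 -> P1=[2,7,2,8,6,1](2) P2=[6,7,0,6,1,1](3)
Move 7: P2 pit0 -> P1=[2,7,2,8,6,1](2) P2=[0,8,1,7,2,2](4)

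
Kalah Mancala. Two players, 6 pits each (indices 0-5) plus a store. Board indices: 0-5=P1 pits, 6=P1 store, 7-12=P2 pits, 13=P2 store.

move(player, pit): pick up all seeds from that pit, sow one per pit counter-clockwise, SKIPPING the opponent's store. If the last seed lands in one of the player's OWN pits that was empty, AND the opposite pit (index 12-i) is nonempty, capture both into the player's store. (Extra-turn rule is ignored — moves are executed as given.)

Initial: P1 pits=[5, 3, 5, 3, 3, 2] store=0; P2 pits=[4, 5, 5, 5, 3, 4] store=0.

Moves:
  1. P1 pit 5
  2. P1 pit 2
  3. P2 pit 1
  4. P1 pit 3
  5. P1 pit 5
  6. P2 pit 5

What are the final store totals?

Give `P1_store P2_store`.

Answer: 4 2

Derivation:
Move 1: P1 pit5 -> P1=[5,3,5,3,3,0](1) P2=[5,5,5,5,3,4](0)
Move 2: P1 pit2 -> P1=[5,3,0,4,4,1](2) P2=[6,5,5,5,3,4](0)
Move 3: P2 pit1 -> P1=[5,3,0,4,4,1](2) P2=[6,0,6,6,4,5](1)
Move 4: P1 pit3 -> P1=[5,3,0,0,5,2](3) P2=[7,0,6,6,4,5](1)
Move 5: P1 pit5 -> P1=[5,3,0,0,5,0](4) P2=[8,0,6,6,4,5](1)
Move 6: P2 pit5 -> P1=[6,4,1,1,5,0](4) P2=[8,0,6,6,4,0](2)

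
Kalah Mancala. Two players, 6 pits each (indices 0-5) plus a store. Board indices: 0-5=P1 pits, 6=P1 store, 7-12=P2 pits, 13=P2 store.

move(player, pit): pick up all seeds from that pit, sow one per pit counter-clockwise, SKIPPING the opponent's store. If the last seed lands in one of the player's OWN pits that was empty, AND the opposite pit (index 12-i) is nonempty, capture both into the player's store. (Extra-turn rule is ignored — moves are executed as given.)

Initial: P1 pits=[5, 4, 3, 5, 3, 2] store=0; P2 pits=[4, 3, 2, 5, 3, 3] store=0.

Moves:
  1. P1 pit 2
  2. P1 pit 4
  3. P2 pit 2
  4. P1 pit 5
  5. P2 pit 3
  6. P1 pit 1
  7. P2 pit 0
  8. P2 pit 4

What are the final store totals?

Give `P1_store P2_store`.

Answer: 3 3

Derivation:
Move 1: P1 pit2 -> P1=[5,4,0,6,4,3](0) P2=[4,3,2,5,3,3](0)
Move 2: P1 pit4 -> P1=[5,4,0,6,0,4](1) P2=[5,4,2,5,3,3](0)
Move 3: P2 pit2 -> P1=[5,4,0,6,0,4](1) P2=[5,4,0,6,4,3](0)
Move 4: P1 pit5 -> P1=[5,4,0,6,0,0](2) P2=[6,5,1,6,4,3](0)
Move 5: P2 pit3 -> P1=[6,5,1,6,0,0](2) P2=[6,5,1,0,5,4](1)
Move 6: P1 pit1 -> P1=[6,0,2,7,1,1](3) P2=[6,5,1,0,5,4](1)
Move 7: P2 pit0 -> P1=[6,0,2,7,1,1](3) P2=[0,6,2,1,6,5](2)
Move 8: P2 pit4 -> P1=[7,1,3,8,1,1](3) P2=[0,6,2,1,0,6](3)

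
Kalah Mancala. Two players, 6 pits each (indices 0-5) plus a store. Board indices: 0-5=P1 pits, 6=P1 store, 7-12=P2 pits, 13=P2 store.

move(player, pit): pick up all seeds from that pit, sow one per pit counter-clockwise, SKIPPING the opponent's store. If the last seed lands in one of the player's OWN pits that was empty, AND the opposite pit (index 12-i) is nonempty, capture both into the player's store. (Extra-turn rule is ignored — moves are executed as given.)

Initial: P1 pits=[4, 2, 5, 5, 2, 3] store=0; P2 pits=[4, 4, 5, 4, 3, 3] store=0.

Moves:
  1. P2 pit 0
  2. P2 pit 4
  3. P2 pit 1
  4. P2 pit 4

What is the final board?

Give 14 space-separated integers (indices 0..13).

Answer: 5 3 5 5 2 3 0 0 0 7 6 0 6 2

Derivation:
Move 1: P2 pit0 -> P1=[4,2,5,5,2,3](0) P2=[0,5,6,5,4,3](0)
Move 2: P2 pit4 -> P1=[5,3,5,5,2,3](0) P2=[0,5,6,5,0,4](1)
Move 3: P2 pit1 -> P1=[5,3,5,5,2,3](0) P2=[0,0,7,6,1,5](2)
Move 4: P2 pit4 -> P1=[5,3,5,5,2,3](0) P2=[0,0,7,6,0,6](2)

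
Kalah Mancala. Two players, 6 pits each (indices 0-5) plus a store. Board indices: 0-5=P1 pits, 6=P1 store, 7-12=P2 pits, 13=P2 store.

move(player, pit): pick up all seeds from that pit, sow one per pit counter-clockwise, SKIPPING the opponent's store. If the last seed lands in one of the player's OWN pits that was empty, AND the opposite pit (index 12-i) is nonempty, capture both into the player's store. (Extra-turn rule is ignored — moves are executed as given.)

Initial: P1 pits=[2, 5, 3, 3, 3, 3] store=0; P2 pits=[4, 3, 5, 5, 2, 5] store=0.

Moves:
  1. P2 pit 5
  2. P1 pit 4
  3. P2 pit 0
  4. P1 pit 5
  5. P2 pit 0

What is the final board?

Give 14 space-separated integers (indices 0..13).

Answer: 0 6 4 4 0 0 2 0 6 7 6 3 0 5

Derivation:
Move 1: P2 pit5 -> P1=[3,6,4,4,3,3](0) P2=[4,3,5,5,2,0](1)
Move 2: P1 pit4 -> P1=[3,6,4,4,0,4](1) P2=[5,3,5,5,2,0](1)
Move 3: P2 pit0 -> P1=[0,6,4,4,0,4](1) P2=[0,4,6,6,3,0](5)
Move 4: P1 pit5 -> P1=[0,6,4,4,0,0](2) P2=[1,5,7,6,3,0](5)
Move 5: P2 pit0 -> P1=[0,6,4,4,0,0](2) P2=[0,6,7,6,3,0](5)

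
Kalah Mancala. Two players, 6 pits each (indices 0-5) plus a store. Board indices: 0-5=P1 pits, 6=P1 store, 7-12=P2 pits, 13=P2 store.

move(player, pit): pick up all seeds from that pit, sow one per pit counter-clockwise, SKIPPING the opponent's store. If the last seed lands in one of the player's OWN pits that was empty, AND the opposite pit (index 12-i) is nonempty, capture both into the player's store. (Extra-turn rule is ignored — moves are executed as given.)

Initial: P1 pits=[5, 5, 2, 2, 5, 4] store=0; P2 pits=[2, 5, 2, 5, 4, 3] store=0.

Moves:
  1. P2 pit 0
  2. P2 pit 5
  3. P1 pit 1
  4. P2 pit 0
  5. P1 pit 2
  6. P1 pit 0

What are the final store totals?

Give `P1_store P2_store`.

Move 1: P2 pit0 -> P1=[5,5,2,2,5,4](0) P2=[0,6,3,5,4,3](0)
Move 2: P2 pit5 -> P1=[6,6,2,2,5,4](0) P2=[0,6,3,5,4,0](1)
Move 3: P1 pit1 -> P1=[6,0,3,3,6,5](1) P2=[1,6,3,5,4,0](1)
Move 4: P2 pit0 -> P1=[6,0,3,3,6,5](1) P2=[0,7,3,5,4,0](1)
Move 5: P1 pit2 -> P1=[6,0,0,4,7,6](1) P2=[0,7,3,5,4,0](1)
Move 6: P1 pit0 -> P1=[0,1,1,5,8,7](2) P2=[0,7,3,5,4,0](1)

Answer: 2 1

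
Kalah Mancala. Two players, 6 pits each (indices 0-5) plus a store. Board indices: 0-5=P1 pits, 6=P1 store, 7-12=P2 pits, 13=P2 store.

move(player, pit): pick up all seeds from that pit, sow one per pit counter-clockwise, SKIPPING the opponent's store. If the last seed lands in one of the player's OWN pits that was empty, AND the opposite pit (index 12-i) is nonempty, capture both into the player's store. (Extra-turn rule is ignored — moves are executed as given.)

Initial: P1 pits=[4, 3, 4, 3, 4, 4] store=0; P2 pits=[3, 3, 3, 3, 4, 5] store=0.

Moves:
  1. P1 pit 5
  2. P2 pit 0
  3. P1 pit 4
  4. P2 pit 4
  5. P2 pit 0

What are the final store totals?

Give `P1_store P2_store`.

Move 1: P1 pit5 -> P1=[4,3,4,3,4,0](1) P2=[4,4,4,3,4,5](0)
Move 2: P2 pit0 -> P1=[4,3,4,3,4,0](1) P2=[0,5,5,4,5,5](0)
Move 3: P1 pit4 -> P1=[4,3,4,3,0,1](2) P2=[1,6,5,4,5,5](0)
Move 4: P2 pit4 -> P1=[5,4,5,3,0,1](2) P2=[1,6,5,4,0,6](1)
Move 5: P2 pit0 -> P1=[5,4,5,3,0,1](2) P2=[0,7,5,4,0,6](1)

Answer: 2 1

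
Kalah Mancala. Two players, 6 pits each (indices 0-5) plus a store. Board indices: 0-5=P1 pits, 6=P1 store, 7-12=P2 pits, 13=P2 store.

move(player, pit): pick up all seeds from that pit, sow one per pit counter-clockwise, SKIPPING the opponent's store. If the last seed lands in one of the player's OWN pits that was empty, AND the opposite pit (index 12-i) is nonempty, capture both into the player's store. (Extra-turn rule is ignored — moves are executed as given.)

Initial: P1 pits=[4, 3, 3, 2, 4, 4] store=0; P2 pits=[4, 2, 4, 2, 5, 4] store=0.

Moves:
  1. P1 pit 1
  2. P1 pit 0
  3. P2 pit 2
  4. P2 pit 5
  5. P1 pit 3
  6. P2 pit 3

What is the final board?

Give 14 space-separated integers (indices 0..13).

Move 1: P1 pit1 -> P1=[4,0,4,3,5,4](0) P2=[4,2,4,2,5,4](0)
Move 2: P1 pit0 -> P1=[0,1,5,4,6,4](0) P2=[4,2,4,2,5,4](0)
Move 3: P2 pit2 -> P1=[0,1,5,4,6,4](0) P2=[4,2,0,3,6,5](1)
Move 4: P2 pit5 -> P1=[1,2,6,5,6,4](0) P2=[4,2,0,3,6,0](2)
Move 5: P1 pit3 -> P1=[1,2,6,0,7,5](1) P2=[5,3,0,3,6,0](2)
Move 6: P2 pit3 -> P1=[1,2,6,0,7,5](1) P2=[5,3,0,0,7,1](3)

Answer: 1 2 6 0 7 5 1 5 3 0 0 7 1 3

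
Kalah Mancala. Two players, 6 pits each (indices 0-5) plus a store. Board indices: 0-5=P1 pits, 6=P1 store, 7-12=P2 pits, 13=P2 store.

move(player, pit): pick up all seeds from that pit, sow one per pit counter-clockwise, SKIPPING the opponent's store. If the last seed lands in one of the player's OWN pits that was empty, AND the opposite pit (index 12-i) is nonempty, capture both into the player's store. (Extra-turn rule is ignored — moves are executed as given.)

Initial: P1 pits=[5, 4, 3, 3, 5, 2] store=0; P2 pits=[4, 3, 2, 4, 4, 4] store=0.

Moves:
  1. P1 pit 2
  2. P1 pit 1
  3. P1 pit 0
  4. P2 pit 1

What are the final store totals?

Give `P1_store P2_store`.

Answer: 0 0

Derivation:
Move 1: P1 pit2 -> P1=[5,4,0,4,6,3](0) P2=[4,3,2,4,4,4](0)
Move 2: P1 pit1 -> P1=[5,0,1,5,7,4](0) P2=[4,3,2,4,4,4](0)
Move 3: P1 pit0 -> P1=[0,1,2,6,8,5](0) P2=[4,3,2,4,4,4](0)
Move 4: P2 pit1 -> P1=[0,1,2,6,8,5](0) P2=[4,0,3,5,5,4](0)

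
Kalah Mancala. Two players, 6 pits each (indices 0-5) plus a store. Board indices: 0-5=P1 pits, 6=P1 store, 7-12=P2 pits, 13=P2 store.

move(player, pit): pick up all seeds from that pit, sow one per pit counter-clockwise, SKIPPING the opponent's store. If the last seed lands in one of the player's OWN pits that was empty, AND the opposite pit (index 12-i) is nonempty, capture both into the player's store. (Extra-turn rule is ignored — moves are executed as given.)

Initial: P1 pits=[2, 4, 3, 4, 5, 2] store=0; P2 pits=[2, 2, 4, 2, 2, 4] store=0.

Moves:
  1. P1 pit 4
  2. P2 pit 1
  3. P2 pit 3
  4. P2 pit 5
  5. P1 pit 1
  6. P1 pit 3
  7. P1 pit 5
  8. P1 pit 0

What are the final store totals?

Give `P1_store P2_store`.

Move 1: P1 pit4 -> P1=[2,4,3,4,0,3](1) P2=[3,3,5,2,2,4](0)
Move 2: P2 pit1 -> P1=[2,4,3,4,0,3](1) P2=[3,0,6,3,3,4](0)
Move 3: P2 pit3 -> P1=[2,4,3,4,0,3](1) P2=[3,0,6,0,4,5](1)
Move 4: P2 pit5 -> P1=[3,5,4,5,0,3](1) P2=[3,0,6,0,4,0](2)
Move 5: P1 pit1 -> P1=[3,0,5,6,1,4](2) P2=[3,0,6,0,4,0](2)
Move 6: P1 pit3 -> P1=[3,0,5,0,2,5](3) P2=[4,1,7,0,4,0](2)
Move 7: P1 pit5 -> P1=[3,0,5,0,2,0](4) P2=[5,2,8,1,4,0](2)
Move 8: P1 pit0 -> P1=[0,1,6,0,2,0](13) P2=[5,2,0,1,4,0](2)

Answer: 13 2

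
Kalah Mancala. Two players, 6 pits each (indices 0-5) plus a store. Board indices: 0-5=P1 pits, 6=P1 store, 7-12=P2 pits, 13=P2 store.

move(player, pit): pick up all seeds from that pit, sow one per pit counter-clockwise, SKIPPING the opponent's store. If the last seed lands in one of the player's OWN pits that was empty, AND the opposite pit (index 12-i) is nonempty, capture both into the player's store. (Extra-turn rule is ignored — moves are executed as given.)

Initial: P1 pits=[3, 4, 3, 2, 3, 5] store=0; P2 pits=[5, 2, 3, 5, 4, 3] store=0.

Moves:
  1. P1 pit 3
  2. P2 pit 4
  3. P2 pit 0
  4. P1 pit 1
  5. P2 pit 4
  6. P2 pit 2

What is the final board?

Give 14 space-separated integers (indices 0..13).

Answer: 4 0 4 1 5 7 1 0 3 0 7 1 7 2

Derivation:
Move 1: P1 pit3 -> P1=[3,4,3,0,4,6](0) P2=[5,2,3,5,4,3](0)
Move 2: P2 pit4 -> P1=[4,5,3,0,4,6](0) P2=[5,2,3,5,0,4](1)
Move 3: P2 pit0 -> P1=[4,5,3,0,4,6](0) P2=[0,3,4,6,1,5](1)
Move 4: P1 pit1 -> P1=[4,0,4,1,5,7](1) P2=[0,3,4,6,1,5](1)
Move 5: P2 pit4 -> P1=[4,0,4,1,5,7](1) P2=[0,3,4,6,0,6](1)
Move 6: P2 pit2 -> P1=[4,0,4,1,5,7](1) P2=[0,3,0,7,1,7](2)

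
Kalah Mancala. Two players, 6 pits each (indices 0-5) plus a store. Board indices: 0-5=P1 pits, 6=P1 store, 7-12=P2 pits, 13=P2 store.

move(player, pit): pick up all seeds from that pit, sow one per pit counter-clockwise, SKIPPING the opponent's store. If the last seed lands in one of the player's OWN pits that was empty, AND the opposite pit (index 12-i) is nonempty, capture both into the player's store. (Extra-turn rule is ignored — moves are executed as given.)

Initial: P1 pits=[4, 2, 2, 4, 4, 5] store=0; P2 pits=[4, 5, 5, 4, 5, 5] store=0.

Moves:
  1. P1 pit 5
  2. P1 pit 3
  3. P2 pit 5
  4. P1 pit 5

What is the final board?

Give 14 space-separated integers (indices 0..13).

Answer: 5 3 3 1 5 0 3 6 6 6 5 5 0 1

Derivation:
Move 1: P1 pit5 -> P1=[4,2,2,4,4,0](1) P2=[5,6,6,5,5,5](0)
Move 2: P1 pit3 -> P1=[4,2,2,0,5,1](2) P2=[6,6,6,5,5,5](0)
Move 3: P2 pit5 -> P1=[5,3,3,1,5,1](2) P2=[6,6,6,5,5,0](1)
Move 4: P1 pit5 -> P1=[5,3,3,1,5,0](3) P2=[6,6,6,5,5,0](1)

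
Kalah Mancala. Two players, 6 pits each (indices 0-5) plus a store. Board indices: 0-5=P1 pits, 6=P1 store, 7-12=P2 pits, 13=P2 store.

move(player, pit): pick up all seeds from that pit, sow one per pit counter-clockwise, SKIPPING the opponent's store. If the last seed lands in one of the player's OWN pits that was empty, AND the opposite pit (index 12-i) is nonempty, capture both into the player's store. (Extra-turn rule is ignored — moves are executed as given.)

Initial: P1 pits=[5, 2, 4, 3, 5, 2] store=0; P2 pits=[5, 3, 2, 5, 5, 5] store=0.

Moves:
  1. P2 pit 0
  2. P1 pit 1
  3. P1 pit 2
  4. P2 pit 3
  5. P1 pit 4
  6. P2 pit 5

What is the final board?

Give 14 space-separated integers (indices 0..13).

Move 1: P2 pit0 -> P1=[5,2,4,3,5,2](0) P2=[0,4,3,6,6,6](0)
Move 2: P1 pit1 -> P1=[5,0,5,4,5,2](0) P2=[0,4,3,6,6,6](0)
Move 3: P1 pit2 -> P1=[5,0,0,5,6,3](1) P2=[1,4,3,6,6,6](0)
Move 4: P2 pit3 -> P1=[6,1,1,5,6,3](1) P2=[1,4,3,0,7,7](1)
Move 5: P1 pit4 -> P1=[6,1,1,5,0,4](2) P2=[2,5,4,1,7,7](1)
Move 6: P2 pit5 -> P1=[7,2,2,6,1,5](2) P2=[2,5,4,1,7,0](2)

Answer: 7 2 2 6 1 5 2 2 5 4 1 7 0 2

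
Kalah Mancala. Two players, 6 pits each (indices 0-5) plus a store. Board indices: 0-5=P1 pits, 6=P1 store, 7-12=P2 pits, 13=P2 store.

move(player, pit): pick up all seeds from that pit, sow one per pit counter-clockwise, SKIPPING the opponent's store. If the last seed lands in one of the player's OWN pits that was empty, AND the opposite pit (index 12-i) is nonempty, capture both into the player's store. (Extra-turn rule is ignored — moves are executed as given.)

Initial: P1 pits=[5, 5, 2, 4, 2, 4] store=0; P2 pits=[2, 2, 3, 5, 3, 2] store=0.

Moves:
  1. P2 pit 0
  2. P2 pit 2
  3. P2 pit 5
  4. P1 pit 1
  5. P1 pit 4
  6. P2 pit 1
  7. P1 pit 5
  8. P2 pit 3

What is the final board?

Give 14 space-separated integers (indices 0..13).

Answer: 7 1 4 6 1 0 3 3 1 2 0 7 1 3

Derivation:
Move 1: P2 pit0 -> P1=[5,5,2,4,2,4](0) P2=[0,3,4,5,3,2](0)
Move 2: P2 pit2 -> P1=[5,5,2,4,2,4](0) P2=[0,3,0,6,4,3](1)
Move 3: P2 pit5 -> P1=[6,6,2,4,2,4](0) P2=[0,3,0,6,4,0](2)
Move 4: P1 pit1 -> P1=[6,0,3,5,3,5](1) P2=[1,3,0,6,4,0](2)
Move 5: P1 pit4 -> P1=[6,0,3,5,0,6](2) P2=[2,3,0,6,4,0](2)
Move 6: P2 pit1 -> P1=[6,0,3,5,0,6](2) P2=[2,0,1,7,5,0](2)
Move 7: P1 pit5 -> P1=[6,0,3,5,0,0](3) P2=[3,1,2,8,6,0](2)
Move 8: P2 pit3 -> P1=[7,1,4,6,1,0](3) P2=[3,1,2,0,7,1](3)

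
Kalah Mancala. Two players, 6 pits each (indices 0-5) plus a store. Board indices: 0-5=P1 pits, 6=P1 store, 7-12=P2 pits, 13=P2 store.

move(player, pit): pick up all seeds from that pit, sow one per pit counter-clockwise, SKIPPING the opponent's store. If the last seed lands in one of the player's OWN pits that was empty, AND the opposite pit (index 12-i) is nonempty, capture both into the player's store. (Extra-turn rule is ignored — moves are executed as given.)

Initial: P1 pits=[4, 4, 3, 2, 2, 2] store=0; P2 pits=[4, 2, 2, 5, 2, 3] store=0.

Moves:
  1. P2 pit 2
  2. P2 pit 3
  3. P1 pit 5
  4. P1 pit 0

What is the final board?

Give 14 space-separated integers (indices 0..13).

Move 1: P2 pit2 -> P1=[4,4,3,2,2,2](0) P2=[4,2,0,6,3,3](0)
Move 2: P2 pit3 -> P1=[5,5,4,2,2,2](0) P2=[4,2,0,0,4,4](1)
Move 3: P1 pit5 -> P1=[5,5,4,2,2,0](1) P2=[5,2,0,0,4,4](1)
Move 4: P1 pit0 -> P1=[0,6,5,3,3,0](7) P2=[0,2,0,0,4,4](1)

Answer: 0 6 5 3 3 0 7 0 2 0 0 4 4 1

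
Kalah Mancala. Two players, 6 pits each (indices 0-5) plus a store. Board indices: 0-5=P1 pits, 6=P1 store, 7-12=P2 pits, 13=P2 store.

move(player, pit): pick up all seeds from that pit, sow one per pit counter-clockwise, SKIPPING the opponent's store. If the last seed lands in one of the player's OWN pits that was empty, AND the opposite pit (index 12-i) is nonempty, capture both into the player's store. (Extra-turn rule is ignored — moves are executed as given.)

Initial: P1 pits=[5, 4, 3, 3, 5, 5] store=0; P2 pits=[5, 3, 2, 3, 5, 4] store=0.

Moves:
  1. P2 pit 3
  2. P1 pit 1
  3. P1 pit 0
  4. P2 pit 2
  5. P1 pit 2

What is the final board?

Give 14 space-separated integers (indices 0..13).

Move 1: P2 pit3 -> P1=[5,4,3,3,5,5](0) P2=[5,3,2,0,6,5](1)
Move 2: P1 pit1 -> P1=[5,0,4,4,6,6](0) P2=[5,3,2,0,6,5](1)
Move 3: P1 pit0 -> P1=[0,1,5,5,7,7](0) P2=[5,3,2,0,6,5](1)
Move 4: P2 pit2 -> P1=[0,1,5,5,7,7](0) P2=[5,3,0,1,7,5](1)
Move 5: P1 pit2 -> P1=[0,1,0,6,8,8](1) P2=[6,3,0,1,7,5](1)

Answer: 0 1 0 6 8 8 1 6 3 0 1 7 5 1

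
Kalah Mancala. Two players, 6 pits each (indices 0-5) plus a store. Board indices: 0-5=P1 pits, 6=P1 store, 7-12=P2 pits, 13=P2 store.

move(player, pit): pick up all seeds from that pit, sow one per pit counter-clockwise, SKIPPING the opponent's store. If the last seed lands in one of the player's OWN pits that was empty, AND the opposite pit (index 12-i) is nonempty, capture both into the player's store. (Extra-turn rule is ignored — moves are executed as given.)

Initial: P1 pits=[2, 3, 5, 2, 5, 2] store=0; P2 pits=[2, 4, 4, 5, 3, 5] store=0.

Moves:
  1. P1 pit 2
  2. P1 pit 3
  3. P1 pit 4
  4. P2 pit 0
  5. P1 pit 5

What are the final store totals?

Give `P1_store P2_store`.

Answer: 4 0

Derivation:
Move 1: P1 pit2 -> P1=[2,3,0,3,6,3](1) P2=[3,4,4,5,3,5](0)
Move 2: P1 pit3 -> P1=[2,3,0,0,7,4](2) P2=[3,4,4,5,3,5](0)
Move 3: P1 pit4 -> P1=[2,3,0,0,0,5](3) P2=[4,5,5,6,4,5](0)
Move 4: P2 pit0 -> P1=[2,3,0,0,0,5](3) P2=[0,6,6,7,5,5](0)
Move 5: P1 pit5 -> P1=[2,3,0,0,0,0](4) P2=[1,7,7,8,5,5](0)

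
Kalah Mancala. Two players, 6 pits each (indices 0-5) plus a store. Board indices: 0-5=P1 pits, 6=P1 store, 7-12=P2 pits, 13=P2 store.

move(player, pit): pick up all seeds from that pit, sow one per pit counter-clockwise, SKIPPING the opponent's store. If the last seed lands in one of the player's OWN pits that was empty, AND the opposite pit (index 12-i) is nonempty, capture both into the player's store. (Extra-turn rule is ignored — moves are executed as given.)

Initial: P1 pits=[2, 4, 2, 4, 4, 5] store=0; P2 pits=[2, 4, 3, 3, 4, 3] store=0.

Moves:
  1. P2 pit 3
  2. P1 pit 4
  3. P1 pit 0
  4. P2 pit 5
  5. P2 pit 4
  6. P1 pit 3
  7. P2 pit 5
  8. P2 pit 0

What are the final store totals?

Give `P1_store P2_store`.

Move 1: P2 pit3 -> P1=[2,4,2,4,4,5](0) P2=[2,4,3,0,5,4](1)
Move 2: P1 pit4 -> P1=[2,4,2,4,0,6](1) P2=[3,5,3,0,5,4](1)
Move 3: P1 pit0 -> P1=[0,5,3,4,0,6](1) P2=[3,5,3,0,5,4](1)
Move 4: P2 pit5 -> P1=[1,6,4,4,0,6](1) P2=[3,5,3,0,5,0](2)
Move 5: P2 pit4 -> P1=[2,7,5,4,0,6](1) P2=[3,5,3,0,0,1](3)
Move 6: P1 pit3 -> P1=[2,7,5,0,1,7](2) P2=[4,5,3,0,0,1](3)
Move 7: P2 pit5 -> P1=[2,7,5,0,1,7](2) P2=[4,5,3,0,0,0](4)
Move 8: P2 pit0 -> P1=[2,0,5,0,1,7](2) P2=[0,6,4,1,0,0](12)

Answer: 2 12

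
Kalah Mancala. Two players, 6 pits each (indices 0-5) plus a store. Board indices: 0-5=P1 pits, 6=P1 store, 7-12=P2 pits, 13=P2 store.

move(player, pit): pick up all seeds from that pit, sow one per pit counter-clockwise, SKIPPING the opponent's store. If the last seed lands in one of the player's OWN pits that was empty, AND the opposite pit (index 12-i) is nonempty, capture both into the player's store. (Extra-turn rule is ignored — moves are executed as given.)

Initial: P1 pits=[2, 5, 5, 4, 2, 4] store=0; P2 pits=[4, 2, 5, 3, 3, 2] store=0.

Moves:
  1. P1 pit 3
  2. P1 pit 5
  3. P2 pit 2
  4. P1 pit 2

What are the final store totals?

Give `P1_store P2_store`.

Move 1: P1 pit3 -> P1=[2,5,5,0,3,5](1) P2=[5,2,5,3,3,2](0)
Move 2: P1 pit5 -> P1=[2,5,5,0,3,0](2) P2=[6,3,6,4,3,2](0)
Move 3: P2 pit2 -> P1=[3,6,5,0,3,0](2) P2=[6,3,0,5,4,3](1)
Move 4: P1 pit2 -> P1=[3,6,0,1,4,1](3) P2=[7,3,0,5,4,3](1)

Answer: 3 1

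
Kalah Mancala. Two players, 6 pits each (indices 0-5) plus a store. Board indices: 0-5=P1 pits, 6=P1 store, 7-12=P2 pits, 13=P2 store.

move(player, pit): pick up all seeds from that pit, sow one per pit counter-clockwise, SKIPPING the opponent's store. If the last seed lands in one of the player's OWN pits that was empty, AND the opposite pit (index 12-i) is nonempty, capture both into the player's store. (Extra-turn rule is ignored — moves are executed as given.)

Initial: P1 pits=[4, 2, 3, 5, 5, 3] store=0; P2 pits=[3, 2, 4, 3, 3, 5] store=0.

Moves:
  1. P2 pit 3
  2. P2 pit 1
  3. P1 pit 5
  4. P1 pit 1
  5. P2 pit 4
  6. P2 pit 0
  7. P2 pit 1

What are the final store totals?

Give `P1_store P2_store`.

Answer: 1 8

Derivation:
Move 1: P2 pit3 -> P1=[4,2,3,5,5,3](0) P2=[3,2,4,0,4,6](1)
Move 2: P2 pit1 -> P1=[4,2,0,5,5,3](0) P2=[3,0,5,0,4,6](5)
Move 3: P1 pit5 -> P1=[4,2,0,5,5,0](1) P2=[4,1,5,0,4,6](5)
Move 4: P1 pit1 -> P1=[4,0,1,6,5,0](1) P2=[4,1,5,0,4,6](5)
Move 5: P2 pit4 -> P1=[5,1,1,6,5,0](1) P2=[4,1,5,0,0,7](6)
Move 6: P2 pit0 -> P1=[5,0,1,6,5,0](1) P2=[0,2,6,1,0,7](8)
Move 7: P2 pit1 -> P1=[5,0,1,6,5,0](1) P2=[0,0,7,2,0,7](8)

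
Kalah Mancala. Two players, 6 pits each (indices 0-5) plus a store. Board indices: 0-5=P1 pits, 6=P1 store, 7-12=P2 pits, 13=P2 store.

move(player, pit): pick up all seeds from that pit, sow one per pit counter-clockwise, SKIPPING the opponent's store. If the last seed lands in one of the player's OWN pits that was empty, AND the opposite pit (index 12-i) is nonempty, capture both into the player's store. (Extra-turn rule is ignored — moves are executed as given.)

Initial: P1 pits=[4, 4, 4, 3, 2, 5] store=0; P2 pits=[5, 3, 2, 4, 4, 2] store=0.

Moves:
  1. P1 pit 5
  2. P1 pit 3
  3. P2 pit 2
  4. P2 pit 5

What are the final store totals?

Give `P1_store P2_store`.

Answer: 2 1

Derivation:
Move 1: P1 pit5 -> P1=[4,4,4,3,2,0](1) P2=[6,4,3,5,4,2](0)
Move 2: P1 pit3 -> P1=[4,4,4,0,3,1](2) P2=[6,4,3,5,4,2](0)
Move 3: P2 pit2 -> P1=[4,4,4,0,3,1](2) P2=[6,4,0,6,5,3](0)
Move 4: P2 pit5 -> P1=[5,5,4,0,3,1](2) P2=[6,4,0,6,5,0](1)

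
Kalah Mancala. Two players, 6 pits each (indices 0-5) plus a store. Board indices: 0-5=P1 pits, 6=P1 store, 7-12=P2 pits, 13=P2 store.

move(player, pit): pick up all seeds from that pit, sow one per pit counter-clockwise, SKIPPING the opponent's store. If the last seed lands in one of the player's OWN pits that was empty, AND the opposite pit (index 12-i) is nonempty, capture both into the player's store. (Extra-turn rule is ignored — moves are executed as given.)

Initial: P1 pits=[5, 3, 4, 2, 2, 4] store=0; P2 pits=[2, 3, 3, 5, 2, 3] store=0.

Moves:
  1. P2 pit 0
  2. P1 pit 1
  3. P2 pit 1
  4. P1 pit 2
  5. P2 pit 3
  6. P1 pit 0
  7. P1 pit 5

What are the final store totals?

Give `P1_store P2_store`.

Move 1: P2 pit0 -> P1=[5,3,4,2,2,4](0) P2=[0,4,4,5,2,3](0)
Move 2: P1 pit1 -> P1=[5,0,5,3,3,4](0) P2=[0,4,4,5,2,3](0)
Move 3: P2 pit1 -> P1=[5,0,5,3,3,4](0) P2=[0,0,5,6,3,4](0)
Move 4: P1 pit2 -> P1=[5,0,0,4,4,5](1) P2=[1,0,5,6,3,4](0)
Move 5: P2 pit3 -> P1=[6,1,1,4,4,5](1) P2=[1,0,5,0,4,5](1)
Move 6: P1 pit0 -> P1=[0,2,2,5,5,6](2) P2=[1,0,5,0,4,5](1)
Move 7: P1 pit5 -> P1=[0,2,2,5,5,0](3) P2=[2,1,6,1,5,5](1)

Answer: 3 1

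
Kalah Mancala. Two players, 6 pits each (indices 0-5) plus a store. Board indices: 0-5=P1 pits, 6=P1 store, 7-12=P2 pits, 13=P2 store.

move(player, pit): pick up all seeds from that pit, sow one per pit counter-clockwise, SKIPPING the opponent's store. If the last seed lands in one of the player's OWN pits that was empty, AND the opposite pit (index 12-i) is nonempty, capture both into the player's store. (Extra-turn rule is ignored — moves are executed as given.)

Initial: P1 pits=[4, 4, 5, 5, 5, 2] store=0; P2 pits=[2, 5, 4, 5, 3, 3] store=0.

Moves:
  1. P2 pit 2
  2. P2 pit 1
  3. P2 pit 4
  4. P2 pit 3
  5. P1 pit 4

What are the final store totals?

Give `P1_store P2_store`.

Answer: 1 4

Derivation:
Move 1: P2 pit2 -> P1=[4,4,5,5,5,2](0) P2=[2,5,0,6,4,4](1)
Move 2: P2 pit1 -> P1=[4,4,5,5,5,2](0) P2=[2,0,1,7,5,5](2)
Move 3: P2 pit4 -> P1=[5,5,6,5,5,2](0) P2=[2,0,1,7,0,6](3)
Move 4: P2 pit3 -> P1=[6,6,7,6,5,2](0) P2=[2,0,1,0,1,7](4)
Move 5: P1 pit4 -> P1=[6,6,7,6,0,3](1) P2=[3,1,2,0,1,7](4)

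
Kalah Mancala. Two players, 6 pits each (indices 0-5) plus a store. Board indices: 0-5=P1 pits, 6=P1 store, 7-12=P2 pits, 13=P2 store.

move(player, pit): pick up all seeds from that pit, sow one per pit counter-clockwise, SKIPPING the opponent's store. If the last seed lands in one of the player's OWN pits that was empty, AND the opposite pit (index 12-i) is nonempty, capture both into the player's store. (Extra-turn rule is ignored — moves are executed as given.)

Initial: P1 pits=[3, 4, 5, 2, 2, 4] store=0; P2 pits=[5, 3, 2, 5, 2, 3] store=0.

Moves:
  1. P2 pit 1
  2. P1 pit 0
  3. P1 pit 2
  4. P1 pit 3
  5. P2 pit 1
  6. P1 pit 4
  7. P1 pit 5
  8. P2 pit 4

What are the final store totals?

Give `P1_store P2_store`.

Move 1: P2 pit1 -> P1=[3,4,5,2,2,4](0) P2=[5,0,3,6,3,3](0)
Move 2: P1 pit0 -> P1=[0,5,6,3,2,4](0) P2=[5,0,3,6,3,3](0)
Move 3: P1 pit2 -> P1=[0,5,0,4,3,5](1) P2=[6,1,3,6,3,3](0)
Move 4: P1 pit3 -> P1=[0,5,0,0,4,6](2) P2=[7,1,3,6,3,3](0)
Move 5: P2 pit1 -> P1=[0,5,0,0,4,6](2) P2=[7,0,4,6,3,3](0)
Move 6: P1 pit4 -> P1=[0,5,0,0,0,7](3) P2=[8,1,4,6,3,3](0)
Move 7: P1 pit5 -> P1=[0,5,0,0,0,0](4) P2=[9,2,5,7,4,4](0)
Move 8: P2 pit4 -> P1=[1,6,0,0,0,0](4) P2=[9,2,5,7,0,5](1)

Answer: 4 1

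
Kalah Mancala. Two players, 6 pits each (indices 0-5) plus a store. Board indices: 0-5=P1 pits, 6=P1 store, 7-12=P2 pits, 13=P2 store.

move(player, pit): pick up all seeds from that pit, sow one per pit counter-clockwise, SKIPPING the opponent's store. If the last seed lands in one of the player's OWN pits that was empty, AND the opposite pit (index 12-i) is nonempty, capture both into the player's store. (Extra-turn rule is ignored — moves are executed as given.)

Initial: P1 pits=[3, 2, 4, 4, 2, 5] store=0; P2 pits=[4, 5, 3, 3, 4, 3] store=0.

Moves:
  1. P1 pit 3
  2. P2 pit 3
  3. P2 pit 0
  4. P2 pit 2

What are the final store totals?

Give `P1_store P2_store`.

Move 1: P1 pit3 -> P1=[3,2,4,0,3,6](1) P2=[5,5,3,3,4,3](0)
Move 2: P2 pit3 -> P1=[3,2,4,0,3,6](1) P2=[5,5,3,0,5,4](1)
Move 3: P2 pit0 -> P1=[3,2,4,0,3,6](1) P2=[0,6,4,1,6,5](1)
Move 4: P2 pit2 -> P1=[3,2,4,0,3,6](1) P2=[0,6,0,2,7,6](2)

Answer: 1 2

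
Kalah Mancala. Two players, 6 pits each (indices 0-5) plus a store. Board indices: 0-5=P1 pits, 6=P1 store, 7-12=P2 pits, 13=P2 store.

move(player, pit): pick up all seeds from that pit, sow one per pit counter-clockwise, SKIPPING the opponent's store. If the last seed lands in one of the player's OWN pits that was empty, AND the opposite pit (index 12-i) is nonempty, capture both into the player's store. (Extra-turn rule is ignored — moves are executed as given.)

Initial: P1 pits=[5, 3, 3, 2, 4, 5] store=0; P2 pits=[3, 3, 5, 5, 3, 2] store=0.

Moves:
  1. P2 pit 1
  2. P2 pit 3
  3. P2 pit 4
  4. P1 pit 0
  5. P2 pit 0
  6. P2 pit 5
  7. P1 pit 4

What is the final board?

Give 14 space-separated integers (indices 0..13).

Move 1: P2 pit1 -> P1=[5,3,3,2,4,5](0) P2=[3,0,6,6,4,2](0)
Move 2: P2 pit3 -> P1=[6,4,4,2,4,5](0) P2=[3,0,6,0,5,3](1)
Move 3: P2 pit4 -> P1=[7,5,5,2,4,5](0) P2=[3,0,6,0,0,4](2)
Move 4: P1 pit0 -> P1=[0,6,6,3,5,6](1) P2=[4,0,6,0,0,4](2)
Move 5: P2 pit0 -> P1=[0,0,6,3,5,6](1) P2=[0,1,7,1,0,4](9)
Move 6: P2 pit5 -> P1=[1,1,7,3,5,6](1) P2=[0,1,7,1,0,0](10)
Move 7: P1 pit4 -> P1=[1,1,7,3,0,7](2) P2=[1,2,8,1,0,0](10)

Answer: 1 1 7 3 0 7 2 1 2 8 1 0 0 10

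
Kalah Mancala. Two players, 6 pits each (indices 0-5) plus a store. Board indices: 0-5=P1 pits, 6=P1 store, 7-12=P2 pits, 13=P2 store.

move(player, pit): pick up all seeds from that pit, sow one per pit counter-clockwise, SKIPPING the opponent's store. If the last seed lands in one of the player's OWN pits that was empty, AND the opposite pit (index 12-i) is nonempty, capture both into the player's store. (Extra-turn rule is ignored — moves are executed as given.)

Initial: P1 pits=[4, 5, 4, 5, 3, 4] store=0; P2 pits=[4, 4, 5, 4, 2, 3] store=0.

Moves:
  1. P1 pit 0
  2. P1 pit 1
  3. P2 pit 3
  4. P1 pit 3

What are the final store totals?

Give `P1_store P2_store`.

Answer: 2 1

Derivation:
Move 1: P1 pit0 -> P1=[0,6,5,6,4,4](0) P2=[4,4,5,4,2,3](0)
Move 2: P1 pit1 -> P1=[0,0,6,7,5,5](1) P2=[5,4,5,4,2,3](0)
Move 3: P2 pit3 -> P1=[1,0,6,7,5,5](1) P2=[5,4,5,0,3,4](1)
Move 4: P1 pit3 -> P1=[1,0,6,0,6,6](2) P2=[6,5,6,1,3,4](1)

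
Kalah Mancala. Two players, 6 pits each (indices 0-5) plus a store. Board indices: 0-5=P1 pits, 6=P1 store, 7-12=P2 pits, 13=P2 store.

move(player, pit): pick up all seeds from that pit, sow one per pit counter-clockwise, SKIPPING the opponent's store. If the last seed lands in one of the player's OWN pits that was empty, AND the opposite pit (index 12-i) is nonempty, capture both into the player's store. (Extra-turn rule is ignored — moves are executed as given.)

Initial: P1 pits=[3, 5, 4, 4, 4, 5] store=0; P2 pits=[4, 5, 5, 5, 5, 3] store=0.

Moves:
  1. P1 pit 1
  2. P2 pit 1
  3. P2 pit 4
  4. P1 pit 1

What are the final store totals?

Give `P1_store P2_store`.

Move 1: P1 pit1 -> P1=[3,0,5,5,5,6](1) P2=[4,5,5,5,5,3](0)
Move 2: P2 pit1 -> P1=[3,0,5,5,5,6](1) P2=[4,0,6,6,6,4](1)
Move 3: P2 pit4 -> P1=[4,1,6,6,5,6](1) P2=[4,0,6,6,0,5](2)
Move 4: P1 pit1 -> P1=[4,0,7,6,5,6](1) P2=[4,0,6,6,0,5](2)

Answer: 1 2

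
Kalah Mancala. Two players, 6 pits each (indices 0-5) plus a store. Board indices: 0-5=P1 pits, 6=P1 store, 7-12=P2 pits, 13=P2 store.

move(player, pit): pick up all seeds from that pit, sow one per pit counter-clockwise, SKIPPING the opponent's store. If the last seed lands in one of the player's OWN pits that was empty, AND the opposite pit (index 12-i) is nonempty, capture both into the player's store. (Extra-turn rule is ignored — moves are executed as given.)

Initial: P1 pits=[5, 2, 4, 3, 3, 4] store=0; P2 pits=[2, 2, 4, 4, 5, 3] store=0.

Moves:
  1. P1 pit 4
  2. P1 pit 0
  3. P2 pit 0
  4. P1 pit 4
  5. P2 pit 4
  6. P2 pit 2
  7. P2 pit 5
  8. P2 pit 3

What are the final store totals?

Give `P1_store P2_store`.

Answer: 1 4

Derivation:
Move 1: P1 pit4 -> P1=[5,2,4,3,0,5](1) P2=[3,2,4,4,5,3](0)
Move 2: P1 pit0 -> P1=[0,3,5,4,1,6](1) P2=[3,2,4,4,5,3](0)
Move 3: P2 pit0 -> P1=[0,3,5,4,1,6](1) P2=[0,3,5,5,5,3](0)
Move 4: P1 pit4 -> P1=[0,3,5,4,0,7](1) P2=[0,3,5,5,5,3](0)
Move 5: P2 pit4 -> P1=[1,4,6,4,0,7](1) P2=[0,3,5,5,0,4](1)
Move 6: P2 pit2 -> P1=[2,4,6,4,0,7](1) P2=[0,3,0,6,1,5](2)
Move 7: P2 pit5 -> P1=[3,5,7,5,0,7](1) P2=[0,3,0,6,1,0](3)
Move 8: P2 pit3 -> P1=[4,6,8,5,0,7](1) P2=[0,3,0,0,2,1](4)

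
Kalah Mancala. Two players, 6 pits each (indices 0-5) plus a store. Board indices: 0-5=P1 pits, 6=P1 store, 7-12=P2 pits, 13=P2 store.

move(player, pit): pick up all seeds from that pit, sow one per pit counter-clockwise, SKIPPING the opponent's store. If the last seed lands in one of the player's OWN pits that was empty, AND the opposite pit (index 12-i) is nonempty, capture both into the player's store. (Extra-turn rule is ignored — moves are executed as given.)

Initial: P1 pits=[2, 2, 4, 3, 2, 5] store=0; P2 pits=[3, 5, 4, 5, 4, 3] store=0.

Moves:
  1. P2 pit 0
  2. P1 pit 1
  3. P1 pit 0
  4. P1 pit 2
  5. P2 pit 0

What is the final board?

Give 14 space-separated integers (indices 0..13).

Answer: 0 1 0 5 3 6 1 0 8 5 6 4 3 0

Derivation:
Move 1: P2 pit0 -> P1=[2,2,4,3,2,5](0) P2=[0,6,5,6,4,3](0)
Move 2: P1 pit1 -> P1=[2,0,5,4,2,5](0) P2=[0,6,5,6,4,3](0)
Move 3: P1 pit0 -> P1=[0,1,6,4,2,5](0) P2=[0,6,5,6,4,3](0)
Move 4: P1 pit2 -> P1=[0,1,0,5,3,6](1) P2=[1,7,5,6,4,3](0)
Move 5: P2 pit0 -> P1=[0,1,0,5,3,6](1) P2=[0,8,5,6,4,3](0)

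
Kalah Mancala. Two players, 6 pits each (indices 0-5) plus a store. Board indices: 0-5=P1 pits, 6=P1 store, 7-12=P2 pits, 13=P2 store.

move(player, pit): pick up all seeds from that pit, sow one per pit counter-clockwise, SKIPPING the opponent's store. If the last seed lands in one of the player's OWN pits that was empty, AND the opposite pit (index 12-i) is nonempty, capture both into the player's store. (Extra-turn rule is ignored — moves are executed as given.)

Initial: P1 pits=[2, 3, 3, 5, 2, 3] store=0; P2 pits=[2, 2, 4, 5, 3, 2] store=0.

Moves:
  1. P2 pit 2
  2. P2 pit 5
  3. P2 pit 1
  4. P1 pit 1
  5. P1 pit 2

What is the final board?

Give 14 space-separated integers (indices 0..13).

Move 1: P2 pit2 -> P1=[2,3,3,5,2,3](0) P2=[2,2,0,6,4,3](1)
Move 2: P2 pit5 -> P1=[3,4,3,5,2,3](0) P2=[2,2,0,6,4,0](2)
Move 3: P2 pit1 -> P1=[3,4,3,5,2,3](0) P2=[2,0,1,7,4,0](2)
Move 4: P1 pit1 -> P1=[3,0,4,6,3,4](0) P2=[2,0,1,7,4,0](2)
Move 5: P1 pit2 -> P1=[3,0,0,7,4,5](1) P2=[2,0,1,7,4,0](2)

Answer: 3 0 0 7 4 5 1 2 0 1 7 4 0 2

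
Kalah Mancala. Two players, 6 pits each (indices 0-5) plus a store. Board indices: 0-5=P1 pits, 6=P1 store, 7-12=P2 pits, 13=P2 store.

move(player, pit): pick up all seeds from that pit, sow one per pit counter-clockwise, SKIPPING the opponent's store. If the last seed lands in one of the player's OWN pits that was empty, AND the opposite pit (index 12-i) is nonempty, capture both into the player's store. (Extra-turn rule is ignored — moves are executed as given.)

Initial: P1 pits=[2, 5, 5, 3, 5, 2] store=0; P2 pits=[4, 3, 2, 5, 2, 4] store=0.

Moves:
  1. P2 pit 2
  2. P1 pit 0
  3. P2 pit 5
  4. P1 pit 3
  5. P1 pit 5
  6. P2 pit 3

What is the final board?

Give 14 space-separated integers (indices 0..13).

Answer: 2 8 8 0 6 0 2 5 4 0 0 4 1 2

Derivation:
Move 1: P2 pit2 -> P1=[2,5,5,3,5,2](0) P2=[4,3,0,6,3,4](0)
Move 2: P1 pit0 -> P1=[0,6,6,3,5,2](0) P2=[4,3,0,6,3,4](0)
Move 3: P2 pit5 -> P1=[1,7,7,3,5,2](0) P2=[4,3,0,6,3,0](1)
Move 4: P1 pit3 -> P1=[1,7,7,0,6,3](1) P2=[4,3,0,6,3,0](1)
Move 5: P1 pit5 -> P1=[1,7,7,0,6,0](2) P2=[5,4,0,6,3,0](1)
Move 6: P2 pit3 -> P1=[2,8,8,0,6,0](2) P2=[5,4,0,0,4,1](2)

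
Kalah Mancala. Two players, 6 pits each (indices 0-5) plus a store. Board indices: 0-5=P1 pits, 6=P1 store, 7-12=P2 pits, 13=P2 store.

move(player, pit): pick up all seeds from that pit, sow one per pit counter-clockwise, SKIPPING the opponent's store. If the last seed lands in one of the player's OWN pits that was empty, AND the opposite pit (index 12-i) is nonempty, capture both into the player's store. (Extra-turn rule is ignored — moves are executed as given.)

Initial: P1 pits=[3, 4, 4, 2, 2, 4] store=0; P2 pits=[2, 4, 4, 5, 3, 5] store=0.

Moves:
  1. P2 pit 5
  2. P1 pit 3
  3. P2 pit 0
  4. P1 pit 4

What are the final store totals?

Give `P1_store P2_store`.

Move 1: P2 pit5 -> P1=[4,5,5,3,2,4](0) P2=[2,4,4,5,3,0](1)
Move 2: P1 pit3 -> P1=[4,5,5,0,3,5](1) P2=[2,4,4,5,3,0](1)
Move 3: P2 pit0 -> P1=[4,5,5,0,3,5](1) P2=[0,5,5,5,3,0](1)
Move 4: P1 pit4 -> P1=[4,5,5,0,0,6](2) P2=[1,5,5,5,3,0](1)

Answer: 2 1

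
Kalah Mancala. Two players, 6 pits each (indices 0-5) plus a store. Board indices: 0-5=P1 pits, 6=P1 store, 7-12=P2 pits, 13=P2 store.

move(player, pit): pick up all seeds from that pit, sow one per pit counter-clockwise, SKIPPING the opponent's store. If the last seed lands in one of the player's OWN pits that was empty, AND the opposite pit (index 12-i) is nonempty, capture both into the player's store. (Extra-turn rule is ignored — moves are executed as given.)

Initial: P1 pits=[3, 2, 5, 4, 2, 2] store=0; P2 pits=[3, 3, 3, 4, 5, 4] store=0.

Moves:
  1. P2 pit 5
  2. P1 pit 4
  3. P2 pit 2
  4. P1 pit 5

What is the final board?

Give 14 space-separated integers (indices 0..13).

Answer: 0 3 6 4 0 0 2 4 4 0 5 6 0 6

Derivation:
Move 1: P2 pit5 -> P1=[4,3,6,4,2,2](0) P2=[3,3,3,4,5,0](1)
Move 2: P1 pit4 -> P1=[4,3,6,4,0,3](1) P2=[3,3,3,4,5,0](1)
Move 3: P2 pit2 -> P1=[0,3,6,4,0,3](1) P2=[3,3,0,5,6,0](6)
Move 4: P1 pit5 -> P1=[0,3,6,4,0,0](2) P2=[4,4,0,5,6,0](6)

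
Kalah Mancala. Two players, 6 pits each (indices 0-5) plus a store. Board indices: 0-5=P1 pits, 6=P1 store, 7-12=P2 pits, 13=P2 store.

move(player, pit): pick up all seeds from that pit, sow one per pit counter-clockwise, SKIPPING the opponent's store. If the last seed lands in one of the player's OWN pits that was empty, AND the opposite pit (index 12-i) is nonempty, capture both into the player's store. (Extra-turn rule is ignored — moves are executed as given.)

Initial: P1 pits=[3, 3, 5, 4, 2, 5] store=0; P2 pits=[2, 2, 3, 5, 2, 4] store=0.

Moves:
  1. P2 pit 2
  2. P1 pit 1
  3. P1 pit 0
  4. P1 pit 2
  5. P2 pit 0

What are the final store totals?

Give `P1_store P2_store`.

Move 1: P2 pit2 -> P1=[3,3,5,4,2,5](0) P2=[2,2,0,6,3,5](0)
Move 2: P1 pit1 -> P1=[3,0,6,5,3,5](0) P2=[2,2,0,6,3,5](0)
Move 3: P1 pit0 -> P1=[0,1,7,6,3,5](0) P2=[2,2,0,6,3,5](0)
Move 4: P1 pit2 -> P1=[0,1,0,7,4,6](1) P2=[3,3,1,6,3,5](0)
Move 5: P2 pit0 -> P1=[0,1,0,7,4,6](1) P2=[0,4,2,7,3,5](0)

Answer: 1 0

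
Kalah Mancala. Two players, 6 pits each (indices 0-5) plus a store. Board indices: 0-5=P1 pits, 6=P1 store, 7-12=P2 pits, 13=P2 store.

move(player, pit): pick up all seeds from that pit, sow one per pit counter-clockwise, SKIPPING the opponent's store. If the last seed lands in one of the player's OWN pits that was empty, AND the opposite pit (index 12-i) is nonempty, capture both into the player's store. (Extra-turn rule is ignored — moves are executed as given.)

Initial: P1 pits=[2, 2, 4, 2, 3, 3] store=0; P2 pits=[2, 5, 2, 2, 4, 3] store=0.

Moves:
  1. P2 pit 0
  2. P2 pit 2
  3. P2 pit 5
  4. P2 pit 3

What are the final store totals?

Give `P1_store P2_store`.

Move 1: P2 pit0 -> P1=[2,2,4,2,3,3](0) P2=[0,6,3,2,4,3](0)
Move 2: P2 pit2 -> P1=[2,2,4,2,3,3](0) P2=[0,6,0,3,5,4](0)
Move 3: P2 pit5 -> P1=[3,3,5,2,3,3](0) P2=[0,6,0,3,5,0](1)
Move 4: P2 pit3 -> P1=[3,3,5,2,3,3](0) P2=[0,6,0,0,6,1](2)

Answer: 0 2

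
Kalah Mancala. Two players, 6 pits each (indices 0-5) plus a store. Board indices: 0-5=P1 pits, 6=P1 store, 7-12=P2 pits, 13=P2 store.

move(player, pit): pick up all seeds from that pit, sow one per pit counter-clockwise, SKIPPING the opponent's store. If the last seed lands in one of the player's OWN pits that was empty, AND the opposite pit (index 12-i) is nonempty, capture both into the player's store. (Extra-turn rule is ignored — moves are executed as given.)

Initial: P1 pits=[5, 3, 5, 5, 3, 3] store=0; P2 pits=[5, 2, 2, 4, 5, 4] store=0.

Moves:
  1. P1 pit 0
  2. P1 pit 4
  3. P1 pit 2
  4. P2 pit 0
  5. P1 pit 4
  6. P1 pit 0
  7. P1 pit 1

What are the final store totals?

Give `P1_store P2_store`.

Move 1: P1 pit0 -> P1=[0,4,6,6,4,4](0) P2=[5,2,2,4,5,4](0)
Move 2: P1 pit4 -> P1=[0,4,6,6,0,5](1) P2=[6,3,2,4,5,4](0)
Move 3: P1 pit2 -> P1=[0,4,0,7,1,6](2) P2=[7,4,2,4,5,4](0)
Move 4: P2 pit0 -> P1=[1,4,0,7,1,6](2) P2=[0,5,3,5,6,5](1)
Move 5: P1 pit4 -> P1=[1,4,0,7,0,7](2) P2=[0,5,3,5,6,5](1)
Move 6: P1 pit0 -> P1=[0,5,0,7,0,7](2) P2=[0,5,3,5,6,5](1)
Move 7: P1 pit1 -> P1=[0,0,1,8,1,8](3) P2=[0,5,3,5,6,5](1)

Answer: 3 1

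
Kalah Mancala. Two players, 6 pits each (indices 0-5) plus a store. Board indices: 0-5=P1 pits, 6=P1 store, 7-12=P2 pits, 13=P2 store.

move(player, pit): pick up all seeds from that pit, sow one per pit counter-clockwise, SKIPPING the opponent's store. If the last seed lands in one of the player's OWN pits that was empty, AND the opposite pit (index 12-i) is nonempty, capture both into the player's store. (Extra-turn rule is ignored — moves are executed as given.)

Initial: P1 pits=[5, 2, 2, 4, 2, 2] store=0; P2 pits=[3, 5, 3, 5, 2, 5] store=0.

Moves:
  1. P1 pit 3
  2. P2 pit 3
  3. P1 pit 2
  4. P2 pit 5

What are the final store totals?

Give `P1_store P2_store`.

Answer: 1 2

Derivation:
Move 1: P1 pit3 -> P1=[5,2,2,0,3,3](1) P2=[4,5,3,5,2,5](0)
Move 2: P2 pit3 -> P1=[6,3,2,0,3,3](1) P2=[4,5,3,0,3,6](1)
Move 3: P1 pit2 -> P1=[6,3,0,1,4,3](1) P2=[4,5,3,0,3,6](1)
Move 4: P2 pit5 -> P1=[7,4,1,2,5,3](1) P2=[4,5,3,0,3,0](2)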